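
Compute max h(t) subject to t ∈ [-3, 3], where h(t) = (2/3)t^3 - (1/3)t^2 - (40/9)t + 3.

Differentiating, h'(t) = 2t^2 - (2/3)t - 40/9; which vanishes at t = -4/3 and t = 5/3.
Candidates: h(-3) = -14/3; h(-4/3) = 547/81; h(5/3) = -182/81; h(3) = 14/3.
So the maximum is h(-4/3) = 547/81.

547/81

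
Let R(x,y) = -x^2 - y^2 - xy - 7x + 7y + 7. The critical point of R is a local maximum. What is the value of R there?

∂R/∂x = -2x - y - 7 = 0 and ∂R/∂y = -x - 2y + 7 = 0, so (x, y) = (-7, 7).
The Hessian has R_{xx} = -2, R_{yy} = -2, R_{xy} = -1, giving D = 3 > 0 with R_{xx} < 0, so the point is a local maximum.
R(-7, 7) = 56.

56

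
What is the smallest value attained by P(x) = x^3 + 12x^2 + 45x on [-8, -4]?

-104

Differentiating, P'(x) = 3x^2 + 24x + 45; whose only zero in [-8, -4] is x = -5.
Compare values at every candidate in [-8, -4]: P(-8) = -104; P(-5) = -50; P(-4) = -52.
So the minimum is P(-8) = -104.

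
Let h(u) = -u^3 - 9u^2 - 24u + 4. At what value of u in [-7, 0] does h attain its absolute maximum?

h'(u) = -3u^2 - 18u - 24, which vanishes at u = -4 and u = -2.
Candidates: h(-7) = 74; h(-4) = 20; h(-2) = 24; h(0) = 4.
The maximum over the interval is 74, attained at u = -7.

-7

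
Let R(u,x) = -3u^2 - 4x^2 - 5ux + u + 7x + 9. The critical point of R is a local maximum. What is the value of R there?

323/23

∂R/∂u = -6u - 5x + 1 = 0 and ∂R/∂x = -5u - 8x + 7 = 0, so (u, x) = (-27/23, 37/23).
The Hessian has R_{uu} = -6, R_{xx} = -8, R_{ux} = -5, giving D = 23 > 0 with R_{uu} < 0, so the point is a local maximum.
R(-27/23, 37/23) = 323/23.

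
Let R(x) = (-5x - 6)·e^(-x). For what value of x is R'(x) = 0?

By the product rule, R'(x) = (5x + 1)·e^(-x). Since e^(-x) > 0, the only critical point is x = -1/5.
R''(-1/5) has the same sign as 5 > 0, so this is a local minimum.
R(-1/5) = (-5)·e^(1/5) ≈ -6.1070.

-1/5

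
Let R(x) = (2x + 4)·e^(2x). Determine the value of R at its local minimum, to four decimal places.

-0.0067

R'(x) = 2·e^(2x) + (2x + 4)·2·e^(2x) = (4x + 10)·e^(2x). Since e^(2x) > 0, the only critical point is x = -5/2.
R''(-5/2) has the same sign as 4 > 0, so this is a local minimum.
R(-5/2) = (-1)·e^(-5) ≈ -0.0067.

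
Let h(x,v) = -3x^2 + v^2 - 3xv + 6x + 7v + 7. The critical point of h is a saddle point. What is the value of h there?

∂h/∂x = -6x - 3v + 6 = 0 and ∂h/∂v = -3x + 2v + 7 = 0, so (x, v) = (11/7, -8/7).
The Hessian has h_{xx} = -6, h_{vv} = 2, h_{xv} = -3, giving D = -21 < 0, so the point is a saddle point.
h(11/7, -8/7) = 54/7.

54/7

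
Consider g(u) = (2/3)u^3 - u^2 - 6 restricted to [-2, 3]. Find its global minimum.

The derivative is 2u^2 - 2u, which vanishes at u = 0 and u = 1.
Evaluating at the critical points and endpoints: g(-2) = -46/3; g(0) = -6; g(1) = -19/3; g(3) = 3.
The minimum over the interval is -46/3, attained at u = -2.

-46/3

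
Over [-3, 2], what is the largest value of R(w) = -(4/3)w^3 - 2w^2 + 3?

R'(w) = -4w^2 - 4w, which vanishes at w = -1 and w = 0.
Compare values at every candidate in [-3, 2]: R(-3) = 21,  R(-1) = 7/3,  R(0) = 3,  R(2) = -47/3.
So the maximum is R(-3) = 21.

21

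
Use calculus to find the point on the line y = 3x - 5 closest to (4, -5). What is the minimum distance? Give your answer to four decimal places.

3.7947

Minimize D(x)^2 = (x - 4)^2 + (3x)^2.
d/dx[D^2] = 2(x - 4) + 2·3·(3x) = 0 ⇒ x = 2/5.
Then y = -19/5 and the distance is √(72/5) ≈ 3.7947.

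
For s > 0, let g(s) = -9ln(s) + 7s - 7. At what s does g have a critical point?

9/7

g'(s) = -9/s + 7 = 0 gives s = 9/7.
g''(s) = 9/s², which is positive for s > 0, so this is a local minimum.
g(9/7) = -9·ln(9/7) + 9 - 7 ≈ -0.2618.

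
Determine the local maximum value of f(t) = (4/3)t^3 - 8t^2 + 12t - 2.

Critical points: f'(t) = 4t^2 - 16t + 12 vanishes at t = 1, 3.
Second-derivative test with f''(t) = 8t - 16: f''(1) = -8 < 0 ⇒ local maximum; f''(3) = 8 > 0 ⇒ local minimum.
The local maximum is f(1) = 10/3.

10/3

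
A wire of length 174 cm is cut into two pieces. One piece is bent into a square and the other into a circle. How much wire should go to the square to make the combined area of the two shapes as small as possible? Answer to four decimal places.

Let x be the length used for the square. Square side x/4; circle radius (174−x)/(2π).
A(x) = (x/4)² + π·((174−x)/(2π))² = x²/16 + (174−x)²/(4π) for 0 ≤ x ≤ 174. A'(x) = x/8 − (174−x)/(2π) = 0 gives x = 4·174/(π+4) ≈ 97.4573.
A'' = 1/8 + 1/(2π) > 0, so this gives the minimum combined area; x ≈ 97.4573 cm to the square.

97.4573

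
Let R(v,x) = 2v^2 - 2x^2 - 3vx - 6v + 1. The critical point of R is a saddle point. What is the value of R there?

∂R/∂v = 4v - 3x - 6 = 0 and ∂R/∂x = -3v - 4x = 0, so (v, x) = (24/25, -18/25).
The Hessian has R_{vv} = 4, R_{xx} = -4, R_{vx} = -3, giving D = -25 < 0, so the point is a saddle point.
R(24/25, -18/25) = -47/25.

-47/25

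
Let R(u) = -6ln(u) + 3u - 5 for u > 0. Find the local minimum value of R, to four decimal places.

-3.1589

R'(u) = -6/u + 3 = 0 gives u = 2.
R''(u) = 6/u², which is positive for u > 0, so this is a local minimum.
R(2) = -6·ln(2) + 6 - 5 ≈ -3.1589.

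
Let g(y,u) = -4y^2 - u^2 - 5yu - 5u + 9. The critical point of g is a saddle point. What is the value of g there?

∂g/∂y = -8y - 5u = 0 and ∂g/∂u = -5y - 2u - 5 = 0, so (y, u) = (-25/9, 40/9).
The Hessian has g_{yy} = -8, g_{uu} = -2, g_{yu} = -5, giving D = -9 < 0, so the point is a saddle point.
g(-25/9, 40/9) = -19/9.

-19/9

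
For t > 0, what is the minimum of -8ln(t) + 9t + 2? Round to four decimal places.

10.9423

f'(t) = -8/t + 9 = 0 gives t = 8/9.
f''(t) = 8/t², which is positive for t > 0, so this is a local minimum.
f(8/9) = -8·ln(8/9) + 8 + 2 ≈ 10.9423.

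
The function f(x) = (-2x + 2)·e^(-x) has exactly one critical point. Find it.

2

Differentiating with the product rule gives f'(x) = (2x - 4)·e^(-x). Since e^(-x) > 0, the only critical point is x = 2.
f''(2) has the same sign as 2 > 0, so this is a local minimum.
f(2) = (-2)·e^(-2) ≈ -0.2707.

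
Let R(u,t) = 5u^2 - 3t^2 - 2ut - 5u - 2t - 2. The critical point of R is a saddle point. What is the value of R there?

-163/64

∂R/∂u = 10u - 2t - 5 = 0 and ∂R/∂t = -2u - 6t - 2 = 0, so (u, t) = (13/32, -15/32).
The Hessian has R_{uu} = 10, R_{tt} = -6, R_{ut} = -2, giving D = -64 < 0, so the point is a saddle point.
R(13/32, -15/32) = -163/64.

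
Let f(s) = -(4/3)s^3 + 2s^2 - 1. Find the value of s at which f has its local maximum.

1

f'(s) = -4s^2 + 4s. Setting f'(s) = 0 gives s ∈ {0, 1}.
Second-derivative test with f''(s) = -8s + 4: f''(0) = 4 > 0 ⇒ local minimum; f''(1) = -4 < 0 ⇒ local maximum.
The local maximum is f(1) = -1/3.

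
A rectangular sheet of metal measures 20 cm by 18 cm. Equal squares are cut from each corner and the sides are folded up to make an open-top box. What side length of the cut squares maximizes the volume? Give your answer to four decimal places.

With cut size x, the volume is V(x) = x(20 − 2x)(18 − 2x) for 0 < x < 9.
V'(x) = 12x^2 − 152x + 360. Setting V'(x) = 0 gives x ≈ 3.1535 (the root in (0, 9)).
V''(x) = 24x − 152 is negative there, so this is the maximum; V ≈ 504.9140.

3.1535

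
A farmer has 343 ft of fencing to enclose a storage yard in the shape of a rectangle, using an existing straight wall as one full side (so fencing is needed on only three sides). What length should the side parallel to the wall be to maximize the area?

Let the sides perpendicular to the wall have length x and the parallel side y, so 2x + y = 343 and the area is A = xy = x(343 − 2x).
A'(x) = 343 − 4x = 0 gives x = 343/4, and A''(x) = −4 < 0 confirms a maximum.
Then y = 343 − 2·343/4 = 343/2 and A = 117649/8.

343/2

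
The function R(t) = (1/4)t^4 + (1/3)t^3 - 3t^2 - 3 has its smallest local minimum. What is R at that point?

Critical points: R'(t) = t^3 + t^2 - 6t vanishes at t = -3, 0, 2.
R''(t) = 3t^2 + 2t - 6. R''(-3) = 15 > 0 ⇒ local minimum; R''(0) = -6 < 0 ⇒ local maximum; R''(2) = 10 > 0 ⇒ local minimum.
The smallest local minimum is R(-3) = -75/4.

-75/4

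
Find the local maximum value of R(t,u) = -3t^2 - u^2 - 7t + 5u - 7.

∂R/∂t = -6t - 7 = 0 and ∂R/∂u = -2u + 5 = 0, so (t, u) = (-7/6, 5/2).
The Hessian has R_{tt} = -6, R_{uu} = -2, R_{tu} = 0, giving D = 12 > 0 with R_{tt} < 0, so the point is a local maximum.
R(-7/6, 5/2) = 10/3.

10/3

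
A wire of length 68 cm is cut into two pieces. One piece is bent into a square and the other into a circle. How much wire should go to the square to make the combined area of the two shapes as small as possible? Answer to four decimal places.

38.0867

Let x be the length used for the square. Square side x/4; circle radius (68−x)/(2π).
A(x) = (x/4)² + π·((68−x)/(2π))² = x²/16 + (68−x)²/(4π) for 0 ≤ x ≤ 68. A'(x) = x/8 − (68−x)/(2π) = 0 gives x = 4·68/(π+4) ≈ 38.0867.
A'' = 1/8 + 1/(2π) > 0, so this gives the minimum combined area; x ≈ 38.0867 cm to the square.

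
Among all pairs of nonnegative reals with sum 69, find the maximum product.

4761/4

With x + y = 69, the product is P(x) = x(69 − x).
P'(x) = 69 − 2x = 0 gives x = 69/2; P'' = −2 < 0, so this is the maximum.
P = 69/2·69/2 = 4761/4.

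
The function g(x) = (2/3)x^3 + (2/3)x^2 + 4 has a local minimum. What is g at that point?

g'(x) = 2x^2 + (4/3)x. Setting g'(x) = 0 gives x ∈ {-2/3, 0}.
g''(x) = 4x + 4/3. g''(-2/3) = -4/3 < 0 ⇒ local maximum; g''(0) = 4/3 > 0 ⇒ local minimum.
The local minimum is g(0) = 4.

4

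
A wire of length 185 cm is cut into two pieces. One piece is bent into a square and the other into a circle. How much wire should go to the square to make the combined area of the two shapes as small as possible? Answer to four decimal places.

103.6183

Let x be the length used for the square. Square side x/4; circle radius (185−x)/(2π).
A(x) = (x/4)² + π·((185−x)/(2π))² = x²/16 + (185−x)²/(4π) for 0 ≤ x ≤ 185. A'(x) = x/8 − (185−x)/(2π) = 0 gives x = 4·185/(π+4) ≈ 103.6183.
A'' = 1/8 + 1/(2π) > 0, so this gives the minimum combined area; x ≈ 103.6183 cm to the square.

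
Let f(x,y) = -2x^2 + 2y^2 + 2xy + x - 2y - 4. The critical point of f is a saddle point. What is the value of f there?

-41/10

∂f/∂x = -4x + 2y + 1 = 0 and ∂f/∂y = 2x + 4y - 2 = 0, so (x, y) = (2/5, 3/10).
The Hessian has f_{xx} = -4, f_{yy} = 4, f_{xy} = 2, giving D = -20 < 0, so the point is a saddle point.
f(2/5, 3/10) = -41/10.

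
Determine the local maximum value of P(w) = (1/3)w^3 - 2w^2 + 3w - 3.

Critical points: P'(w) = w^2 - 4w + 3 vanishes at w = 1, 3.
Since P''(w) = 2w - 4, we get P''(1) = -2 < 0 ⇒ local maximum; P''(3) = 2 > 0 ⇒ local minimum.
So the local maximum value is P(1) = -5/3.

-5/3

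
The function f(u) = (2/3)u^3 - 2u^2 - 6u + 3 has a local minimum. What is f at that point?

-15

Critical points: f'(u) = 2u^2 - 4u - 6 vanishes at u = -1, 3.
f''(u) = 4u - 4. f''(-1) = -8 < 0 ⇒ local maximum; f''(3) = 8 > 0 ⇒ local minimum.
The local minimum is f(3) = -15.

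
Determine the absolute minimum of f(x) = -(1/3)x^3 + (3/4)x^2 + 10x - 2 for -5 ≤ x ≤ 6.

Differentiating, f'(x) = -x^2 + (3/2)x + 10; which vanishes at x = -5/2 and x = 4.
Candidates: f(-5) = 101/12; f(-5/2) = -821/48; f(4) = 86/3; f(6) = 13.
So the minimum is f(-5/2) = -821/48.

-821/48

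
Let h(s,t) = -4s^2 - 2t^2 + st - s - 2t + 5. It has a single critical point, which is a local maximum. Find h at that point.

175/31

∂h/∂s = -8s + t - 1 = 0 and ∂h/∂t = s - 4t - 2 = 0, so (s, t) = (-6/31, -17/31).
The Hessian has h_{ss} = -8, h_{tt} = -4, h_{st} = 1, giving D = 31 > 0 with h_{ss} < 0, so the point is a local maximum.
h(-6/31, -17/31) = 175/31.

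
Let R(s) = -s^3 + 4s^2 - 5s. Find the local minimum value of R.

-2

Critical points: R'(s) = -3s^2 + 8s - 5 vanishes at s = 1, 5/3.
R''(s) = -6s + 8. R''(1) = 2 > 0 ⇒ local minimum; R''(5/3) = -2 < 0 ⇒ local maximum.
Thus R has its local minimum at s = 1, with value -2.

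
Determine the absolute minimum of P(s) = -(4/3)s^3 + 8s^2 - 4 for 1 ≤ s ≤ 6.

-4

The derivative is -4s^2 + 16s, whose only zero in [1, 6] is s = 4.
Evaluating at the critical points and endpoints: P(1) = 8/3; P(4) = 116/3; P(6) = -4.
Hence the absolute minimum is -4 at s = 6.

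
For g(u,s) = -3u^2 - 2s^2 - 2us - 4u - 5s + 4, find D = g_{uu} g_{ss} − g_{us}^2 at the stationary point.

20

∂g/∂u = -6u - 2s - 4 = 0 and ∂g/∂s = -2u - 4s - 5 = 0, so (u, s) = (-3/10, -11/10).
The Hessian has g_{uu} = -6, g_{ss} = -4, g_{us} = -2, giving D = 20 > 0 with g_{uu} < 0, so the point is a local maximum.
D = (-6)·(-4) − (-2)^2 = 20.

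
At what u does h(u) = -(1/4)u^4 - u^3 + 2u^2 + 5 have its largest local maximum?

-4

h'(u) = -u^3 - 3u^2 + 4u = 0 at u = -4, 0, 1.
h''(u) = -3u^2 - 6u + 4. h''(-4) = -20 < 0 ⇒ local maximum; h''(0) = 4 > 0 ⇒ local minimum; h''(1) = -5 < 0 ⇒ local maximum.
Thus h has its largest local maximum at u = -4, with value 37.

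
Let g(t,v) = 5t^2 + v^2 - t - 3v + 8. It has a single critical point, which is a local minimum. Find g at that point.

∂g/∂t = 10t - 1 = 0 and ∂g/∂v = 2v - 3 = 0, so (t, v) = (1/10, 3/2).
The Hessian has g_{tt} = 10, g_{vv} = 2, g_{tv} = 0, giving D = 20 > 0 with g_{tt} > 0, so the point is a local minimum.
g(1/10, 3/2) = 57/10.

57/10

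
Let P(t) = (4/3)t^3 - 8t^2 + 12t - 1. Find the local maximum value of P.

Critical points: P'(t) = 4t^2 - 16t + 12 vanishes at t = 1, 3.
Since P''(t) = 8t - 16, we get P''(1) = -8 < 0 ⇒ local maximum; P''(3) = 8 > 0 ⇒ local minimum.
The local maximum is P(1) = 13/3.

13/3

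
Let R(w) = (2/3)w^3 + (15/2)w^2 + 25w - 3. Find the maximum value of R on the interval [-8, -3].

Differentiating, R'(w) = 2w^2 + 15w + 25; whose only zero in [-8, -3] is w = -5.
Compare values at every candidate in [-8, -3]: R(-8) = -193/3, R(-5) = -143/6, R(-3) = -57/2.
The maximum over the interval is -143/6, attained at w = -5.

-143/6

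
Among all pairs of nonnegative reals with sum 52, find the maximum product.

676

With x + y = 52, the product is P(x) = x(52 − x).
P'(x) = 52 − 2x = 0 gives x = 26; P'' = −2 < 0, so this is the maximum.
P = 26·26 = 676.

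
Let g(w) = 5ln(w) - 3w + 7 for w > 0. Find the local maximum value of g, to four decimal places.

g'(w) = 5/w − 3 = 0 gives w = 5/3.
g''(w) = -5/w², which is negative for w > 0, so this is a local maximum.
g(5/3) = 5·ln(5/3) - 5 + 7 ≈ 4.5541.

4.5541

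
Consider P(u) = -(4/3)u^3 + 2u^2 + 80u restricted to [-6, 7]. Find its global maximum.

Differentiating, P'(u) = -4u^2 + 4u + 80; which vanishes at u = -4 and u = 5.
Compare values at every candidate in [-6, 7]: P(-6) = -120,  P(-4) = -608/3,  P(5) = 850/3,  P(7) = 602/3.
So the maximum is P(5) = 850/3.

850/3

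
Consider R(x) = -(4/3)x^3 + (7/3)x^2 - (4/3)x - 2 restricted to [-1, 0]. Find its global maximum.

The derivative is -4x^2 + (14/3)x - 4/3, which has no zeros in [-1, 0].
Candidates: R(-1) = 3, R(0) = -2.
So the maximum is R(-1) = 3.

3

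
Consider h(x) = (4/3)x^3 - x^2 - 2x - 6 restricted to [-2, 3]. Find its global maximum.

Differentiating, h'(x) = 4x^2 - 2x - 2; which vanishes at x = -1/2 and x = 1.
Compare values at every candidate in [-2, 3]: h(-2) = -50/3,  h(-1/2) = -65/12,  h(1) = -23/3,  h(3) = 15.
So the maximum is h(3) = 15.

15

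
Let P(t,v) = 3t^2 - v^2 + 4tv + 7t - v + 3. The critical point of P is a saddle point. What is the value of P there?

∂P/∂t = 6t + 4v + 7 = 0 and ∂P/∂v = 4t - 2v - 1 = 0, so (t, v) = (-5/14, -17/14).
The Hessian has P_{tt} = 6, P_{vv} = -2, P_{tv} = 4, giving D = -28 < 0, so the point is a saddle point.
P(-5/14, -17/14) = 33/14.

33/14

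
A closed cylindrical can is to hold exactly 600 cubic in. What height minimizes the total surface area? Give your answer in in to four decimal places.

9.1416

With radius r and height h, πr²h = 600 so h = 600/(πr²), and S(r) = 2πr² + 2πrh = 2πr² + 2·600/r.
S'(r) = 4πr − 2·600/r² = 0 ⇒ r³ = 600/(2π), so r ≈ 4.5708 and h = 2r ≈ 9.1416.
S''(r) = 4π + 4·600/r³ > 0, so this is the minimum; S ≈ 393.8057.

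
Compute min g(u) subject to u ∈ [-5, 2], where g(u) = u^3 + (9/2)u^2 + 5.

-15/2

g'(u) = 3u^2 + 9u, which vanishes at u = -3 and u = 0.
Evaluating at the critical points and endpoints: g(-5) = -15/2,  g(-3) = 37/2,  g(0) = 5,  g(2) = 31.
So the minimum is g(-5) = -15/2.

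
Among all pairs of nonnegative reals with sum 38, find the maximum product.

With x + y = 38, the product is P(x) = x(38 − x).
P'(x) = 38 − 2x = 0 gives x = 19; P'' = −2 < 0, so this is the maximum.
P = 19·19 = 361.

361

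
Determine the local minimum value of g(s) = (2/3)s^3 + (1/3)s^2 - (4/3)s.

-44/81

Critical points: g'(s) = 2s^2 + (2/3)s - 4/3 vanishes at s = -1, 2/3.
Since g''(s) = 4s + 2/3, we get g''(-1) = -10/3 < 0 ⇒ local maximum; g''(2/3) = 10/3 > 0 ⇒ local minimum.
So the local minimum value is g(2/3) = -44/81.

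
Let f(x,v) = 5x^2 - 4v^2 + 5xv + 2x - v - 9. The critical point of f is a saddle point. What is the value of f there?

∂f/∂x = 10x + 5v + 2 = 0 and ∂f/∂v = 5x - 8v - 1 = 0, so (x, v) = (-11/105, -4/21).
The Hessian has f_{xx} = 10, f_{vv} = -8, f_{xv} = 5, giving D = -105 < 0, so the point is a saddle point.
f(-11/105, -4/21) = -946/105.

-946/105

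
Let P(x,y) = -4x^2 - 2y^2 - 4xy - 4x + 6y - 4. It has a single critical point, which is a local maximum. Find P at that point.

∂P/∂x = -8x - 4y - 4 = 0 and ∂P/∂y = -4x - 4y + 6 = 0, so (x, y) = (-5/2, 4).
The Hessian has P_{xx} = -8, P_{yy} = -4, P_{xy} = -4, giving D = 16 > 0 with P_{xx} < 0, so the point is a local maximum.
P(-5/2, 4) = 13.

13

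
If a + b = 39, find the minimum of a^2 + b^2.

With a + b = 39, a^2 + b^2 = a^2 + (39 − a)^2.
The derivative 2a − 2(39 − a) = 4a − 78 vanishes at a = 39/2; second derivative 4 > 0, a minimum.
The minimum is 2·(39/2)^2 = 1521/2.

1521/2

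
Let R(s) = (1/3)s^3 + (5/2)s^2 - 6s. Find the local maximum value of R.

54

Critical points: R'(s) = s^2 + 5s - 6 vanishes at s = -6, 1.
Second-derivative test with R''(s) = 2s + 5: R''(-6) = -7 < 0 ⇒ local maximum; R''(1) = 7 > 0 ⇒ local minimum.
Thus R has its local maximum at s = -6, with value 54.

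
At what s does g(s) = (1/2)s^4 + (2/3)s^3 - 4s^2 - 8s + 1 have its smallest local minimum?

g'(s) = 2s^3 + 2s^2 - 8s - 8 = 0 at s = -2, -1, 2.
g''(s) = 6s^2 + 4s - 8. g''(-2) = 8 > 0 ⇒ local minimum; g''(-1) = -6 < 0 ⇒ local maximum; g''(2) = 24 > 0 ⇒ local minimum.
The smallest local minimum is g(2) = -53/3.

2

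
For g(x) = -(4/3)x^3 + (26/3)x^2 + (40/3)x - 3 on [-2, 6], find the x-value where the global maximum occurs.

5

Differentiating, g'(x) = -4x^2 + (52/3)x + 40/3; which vanishes at x = -2/3 and x = 5.
Candidates: g(-2) = 47/3, g(-2/3) = -619/81, g(5) = 341/3, g(6) = 101.
Hence the absolute maximum is 341/3 at x = 5.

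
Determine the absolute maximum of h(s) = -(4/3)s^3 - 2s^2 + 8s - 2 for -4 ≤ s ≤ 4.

58/3

Differentiating, h'(s) = -4s^2 - 4s + 8; which vanishes at s = -2 and s = 1.
Candidates: h(-4) = 58/3, h(-2) = -46/3, h(1) = 8/3, h(4) = -262/3.
So the maximum is h(-4) = 58/3.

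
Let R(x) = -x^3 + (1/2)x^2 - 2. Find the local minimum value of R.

-2

R'(x) = -3x^2 + x = 0 at x = 0, 1/3.
Since R''(x) = -6x + 1, we get R''(0) = 1 > 0 ⇒ local minimum; R''(1/3) = -1 < 0 ⇒ local maximum.
So the local minimum value is R(0) = -2.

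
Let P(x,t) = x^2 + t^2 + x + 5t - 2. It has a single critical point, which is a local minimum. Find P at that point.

-17/2

∂P/∂x = 2x + 1 = 0 and ∂P/∂t = 2t + 5 = 0, so (x, t) = (-1/2, -5/2).
The Hessian has P_{xx} = 2, P_{tt} = 2, P_{xt} = 0, giving D = 4 > 0 with P_{xx} > 0, so the point is a local minimum.
P(-1/2, -5/2) = -17/2.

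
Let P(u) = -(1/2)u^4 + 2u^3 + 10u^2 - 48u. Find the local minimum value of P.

-48

P'(u) = -2u^3 + 6u^2 + 20u - 48. Setting P'(u) = 0 gives u ∈ {-3, 2, 4}.
P''(u) = -6u^2 + 12u + 20. P''(-3) = -70 < 0 ⇒ local maximum; P''(2) = 20 > 0 ⇒ local minimum; P''(4) = -28 < 0 ⇒ local maximum.
Thus P has its local minimum at u = 2, with value -48.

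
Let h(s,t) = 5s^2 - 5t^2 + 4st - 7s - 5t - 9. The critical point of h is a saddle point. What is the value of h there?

∂h/∂s = 10s + 4t - 7 = 0 and ∂h/∂t = 4s - 10t - 5 = 0, so (s, t) = (45/58, -11/58).
The Hessian has h_{ss} = 10, h_{tt} = -10, h_{st} = 4, giving D = -116 < 0, so the point is a saddle point.
h(45/58, -11/58) = -326/29.

-326/29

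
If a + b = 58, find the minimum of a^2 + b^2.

With a + b = 58, a^2 + b^2 = a^2 + (58 − a)^2.
The derivative 2a − 2(58 − a) = 4a − 116 vanishes at a = 29; second derivative 4 > 0, a minimum.
The minimum is 2·(29)^2 = 1682.

1682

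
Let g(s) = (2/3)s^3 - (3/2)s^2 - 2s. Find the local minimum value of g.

-14/3

Critical points: g'(s) = 2s^2 - 3s - 2 vanishes at s = -1/2, 2.
g''(s) = 4s - 3. g''(-1/2) = -5 < 0 ⇒ local maximum; g''(2) = 5 > 0 ⇒ local minimum.
So the local minimum value is g(2) = -14/3.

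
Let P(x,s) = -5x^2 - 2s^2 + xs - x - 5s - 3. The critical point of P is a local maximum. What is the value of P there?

∂P/∂x = -10x + s - 1 = 0 and ∂P/∂s = x - 4s - 5 = 0, so (x, s) = (-3/13, -17/13).
The Hessian has P_{xx} = -10, P_{ss} = -4, P_{xs} = 1, giving D = 39 > 0 with P_{xx} < 0, so the point is a local maximum.
P(-3/13, -17/13) = 5/13.

5/13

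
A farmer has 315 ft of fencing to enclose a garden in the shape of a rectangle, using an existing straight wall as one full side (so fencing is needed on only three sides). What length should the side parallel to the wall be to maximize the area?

315/2

Let the sides perpendicular to the wall have length x and the parallel side y, so 2x + y = 315 and the area is A = xy = x(315 − 2x).
A'(x) = 315 − 4x = 0 gives x = 315/4, and A''(x) = −4 < 0 confirms a maximum.
Then y = 315 − 2·315/4 = 315/2 and A = 99225/8.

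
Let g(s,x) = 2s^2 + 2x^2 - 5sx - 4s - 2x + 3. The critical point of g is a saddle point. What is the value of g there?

107/9

∂g/∂s = 4s - 5x - 4 = 0 and ∂g/∂x = -5s + 4x - 2 = 0, so (s, x) = (-26/9, -28/9).
The Hessian has g_{ss} = 4, g_{xx} = 4, g_{sx} = -5, giving D = -9 < 0, so the point is a saddle point.
g(-26/9, -28/9) = 107/9.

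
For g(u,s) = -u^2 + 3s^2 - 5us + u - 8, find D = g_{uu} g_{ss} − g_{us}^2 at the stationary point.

-37

∂g/∂u = -2u - 5s + 1 = 0 and ∂g/∂s = -5u + 6s = 0, so (u, s) = (6/37, 5/37).
The Hessian has g_{uu} = -2, g_{ss} = 6, g_{us} = -5, giving D = -37 < 0, so the point is a saddle point.
D = (-2)·(6) − (-5)^2 = -37.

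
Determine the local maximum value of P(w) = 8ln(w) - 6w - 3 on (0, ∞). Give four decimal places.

-8.6985

P'(w) = 8/w − 6 = 0 gives w = 4/3.
P''(w) = -8/w², which is negative for w > 0, so this is a local maximum.
P(4/3) = 8·ln(4/3) - 8 - 3 ≈ -8.6985.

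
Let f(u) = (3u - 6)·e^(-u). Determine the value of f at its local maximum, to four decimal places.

f'(u) = 3·e^(-u) + (3u - 6)·(-1)·e^(-u) = (-3u + 9)·e^(-u). Since e^(-u) > 0, the only critical point is u = 3.
f''(3) has the same sign as -3 < 0, so this is a local maximum.
f(3) = (3)·e^(-3) ≈ 0.1494.

0.1494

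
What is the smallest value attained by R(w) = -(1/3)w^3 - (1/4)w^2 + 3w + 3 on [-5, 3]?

-4/3

The derivative is -w^2 - (1/2)w + 3, which vanishes at w = -2 and w = 3/2.
Compare values at every candidate in [-5, 3]: R(-5) = 281/12,  R(-2) = -4/3,  R(3/2) = 93/16,  R(3) = 3/4.
So the minimum is R(-2) = -4/3.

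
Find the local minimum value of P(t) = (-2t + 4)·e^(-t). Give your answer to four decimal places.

Differentiating with the product rule gives P'(t) = (2t - 6)·e^(-t). Since e^(-t) > 0, the only critical point is t = 3.
P''(3) has the same sign as 2 > 0, so this is a local minimum.
P(3) = (-2)·e^(-3) ≈ -0.0996.

-0.0996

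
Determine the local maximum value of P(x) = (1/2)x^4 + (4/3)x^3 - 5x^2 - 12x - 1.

Critical points: P'(x) = 2x^3 + 4x^2 - 10x - 12 vanishes at x = -3, -1, 2.
P''(x) = 6x^2 + 8x - 10. P''(-3) = 20 > 0 ⇒ local minimum; P''(-1) = -12 < 0 ⇒ local maximum; P''(2) = 30 > 0 ⇒ local minimum.
So the local maximum value is P(-1) = 31/6.

31/6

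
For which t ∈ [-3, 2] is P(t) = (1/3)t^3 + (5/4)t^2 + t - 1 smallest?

The derivative is t^2 + (5/2)t + 1, which vanishes at t = -2 and t = -1/2.
Evaluating at the critical points and endpoints: P(-3) = -7/4,  P(-2) = -2/3,  P(-1/2) = -59/48,  P(2) = 26/3.
Hence the absolute minimum is -7/4 at t = -3.

-3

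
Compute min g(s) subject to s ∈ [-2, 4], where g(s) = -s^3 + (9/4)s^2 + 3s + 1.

Differentiating, g'(s) = -3s^2 + (9/2)s + 3; which vanishes at s = -1/2 and s = 2.
Evaluating at the critical points and endpoints: g(-2) = 12,  g(-1/2) = 3/16,  g(2) = 8,  g(4) = -15.
The minimum over the interval is -15, attained at s = 4.

-15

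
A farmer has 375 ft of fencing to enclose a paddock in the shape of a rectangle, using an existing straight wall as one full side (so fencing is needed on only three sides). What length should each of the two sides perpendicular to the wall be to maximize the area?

375/4

Let the sides perpendicular to the wall have length x and the parallel side y, so 2x + y = 375 and the area is A = xy = x(375 − 2x).
A'(x) = 375 − 4x = 0 gives x = 375/4, and A''(x) = −4 < 0 confirms a maximum.
Then y = 375 − 2·375/4 = 375/2 and A = 140625/8.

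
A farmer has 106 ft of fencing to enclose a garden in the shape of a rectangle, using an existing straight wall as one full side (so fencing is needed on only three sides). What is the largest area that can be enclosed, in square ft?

2809/2

Let the sides perpendicular to the wall have length x and the parallel side y, so 2x + y = 106 and the area is A = xy = x(106 − 2x).
A'(x) = 106 − 4x = 0 gives x = 53/2, and A''(x) = −4 < 0 confirms a maximum.
Then y = 106 − 2·53/2 = 53 and A = 2809/2.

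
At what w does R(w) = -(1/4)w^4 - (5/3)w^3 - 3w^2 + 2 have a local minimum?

-2

R'(w) = -w^3 - 5w^2 - 6w = 0 at w = -3, -2, 0.
R''(w) = -3w^2 - 10w - 6. R''(-3) = -3 < 0 ⇒ local maximum; R''(-2) = 2 > 0 ⇒ local minimum; R''(0) = -6 < 0 ⇒ local maximum.
So the local minimum value is R(-2) = -2/3.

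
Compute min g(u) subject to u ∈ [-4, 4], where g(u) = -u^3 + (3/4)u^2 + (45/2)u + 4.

-511/16

The derivative is -3u^2 + (3/2)u + 45/2, which vanishes at u = -5/2 and u = 3.
Candidates: g(-4) = -10, g(-5/2) = -511/16, g(3) = 205/4, g(4) = 42.
Hence the absolute minimum is -511/16 at u = -5/2.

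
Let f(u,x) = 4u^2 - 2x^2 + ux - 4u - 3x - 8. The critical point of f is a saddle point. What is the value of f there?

-272/33

∂f/∂u = 8u + x - 4 = 0 and ∂f/∂x = u - 4x - 3 = 0, so (u, x) = (19/33, -20/33).
The Hessian has f_{uu} = 8, f_{xx} = -4, f_{ux} = 1, giving D = -33 < 0, so the point is a saddle point.
f(19/33, -20/33) = -272/33.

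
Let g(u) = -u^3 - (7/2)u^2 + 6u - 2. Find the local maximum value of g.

4/27

Critical points: g'(u) = -3u^2 - 7u + 6 vanishes at u = -3, 2/3.
Since g''(u) = -6u - 7, we get g''(-3) = 11 > 0 ⇒ local minimum; g''(2/3) = -11 < 0 ⇒ local maximum.
Thus g has its local maximum at u = 2/3, with value 4/27.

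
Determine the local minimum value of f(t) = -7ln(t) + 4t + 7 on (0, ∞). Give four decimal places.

f'(t) = -7/t + 4 = 0 gives t = 7/4.
f''(t) = 7/t², which is positive for t > 0, so this is a local minimum.
f(7/4) = -7·ln(7/4) + 7 + 7 ≈ 10.0827.

10.0827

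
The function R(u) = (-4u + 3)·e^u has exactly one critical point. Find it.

-1/4

Differentiating with the product rule gives R'(u) = (-4u - 1)·e^u. Since e^u > 0, the only critical point is u = -1/4.
R''(-1/4) has the same sign as -4 < 0, so this is a local maximum.
R(-1/4) = (4)·e^(-1/4) ≈ 3.1152.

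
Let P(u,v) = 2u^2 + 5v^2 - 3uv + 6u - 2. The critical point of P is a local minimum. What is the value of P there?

∂P/∂u = 4u - 3v + 6 = 0 and ∂P/∂v = -3u + 10v = 0, so (u, v) = (-60/31, -18/31).
The Hessian has P_{uu} = 4, P_{vv} = 10, P_{uv} = -3, giving D = 31 > 0 with P_{uu} > 0, so the point is a local minimum.
P(-60/31, -18/31) = -242/31.

-242/31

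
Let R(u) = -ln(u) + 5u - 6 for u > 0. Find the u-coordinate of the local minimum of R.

R'(u) = -1/u + 5 = 0 gives u = 1/5.
R''(u) = 1/u², which is positive for u > 0, so this is a local minimum.
R(1/5) = -1·ln(1/5) + 1 - 6 ≈ -3.3906.

1/5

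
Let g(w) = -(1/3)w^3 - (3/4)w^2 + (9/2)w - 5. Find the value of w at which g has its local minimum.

Critical points: g'(w) = -w^2 - (3/2)w + 9/2 vanishes at w = -3, 3/2.
Since g''(w) = -2w - 3/2, we get g''(-3) = 9/2 > 0 ⇒ local minimum; g''(3/2) = -9/2 < 0 ⇒ local maximum.
The local minimum is g(-3) = -65/4.

-3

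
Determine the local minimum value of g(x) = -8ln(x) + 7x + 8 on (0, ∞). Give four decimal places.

14.9317

g'(x) = -8/x + 7 = 0 gives x = 8/7.
g''(x) = 8/x², which is positive for x > 0, so this is a local minimum.
g(8/7) = -8·ln(8/7) + 8 + 8 ≈ 14.9317.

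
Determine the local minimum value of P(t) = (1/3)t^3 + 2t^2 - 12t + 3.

-31/3

P'(t) = t^2 + 4t - 12. Setting P'(t) = 0 gives t ∈ {-6, 2}.
Since P''(t) = 2t + 4, we get P''(-6) = -8 < 0 ⇒ local maximum; P''(2) = 8 > 0 ⇒ local minimum.
So the local minimum value is P(2) = -31/3.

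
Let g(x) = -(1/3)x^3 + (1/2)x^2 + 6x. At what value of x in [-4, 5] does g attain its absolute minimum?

-2

g'(x) = -x^2 + x + 6, which vanishes at x = -2 and x = 3.
Candidates: g(-4) = 16/3,  g(-2) = -22/3,  g(3) = 27/2,  g(5) = 5/6.
So the minimum is g(-2) = -22/3.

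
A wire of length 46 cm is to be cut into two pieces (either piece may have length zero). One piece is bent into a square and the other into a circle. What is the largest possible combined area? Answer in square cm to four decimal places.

Let x be the length used for the square. Square side x/4; circle radius (46−x)/(2π).
A(x) = (x/4)² + π·((46−x)/(2π))² = x²/16 + (46−x)²/(4π) for 0 ≤ x ≤ 46. A'(x) = x/8 − (46−x)/(2π) = 0 gives x = 4·46/(π+4) ≈ 25.7646.
A'' > 0, so the interior critical point is a minimum; the maximum is at an endpoint. A(0) = 168.3859 and A(46) = 132.2500, so the largest area is 168.3859.

168.3859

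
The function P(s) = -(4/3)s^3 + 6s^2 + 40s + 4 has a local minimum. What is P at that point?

-124/3

P'(s) = -4s^2 + 12s + 40 = 0 at s = -2, 5.
Since P''(s) = -8s + 12, we get P''(-2) = 28 > 0 ⇒ local minimum; P''(5) = -28 < 0 ⇒ local maximum.
So the local minimum value is P(-2) = -124/3.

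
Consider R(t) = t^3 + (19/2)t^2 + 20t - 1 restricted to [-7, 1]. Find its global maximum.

R'(t) = 3t^2 + 19t + 20, which vanishes at t = -5 and t = -4/3.
Compare values at every candidate in [-7, 1]: R(-7) = -37/2, R(-5) = 23/2, R(-4/3) = -355/27, R(1) = 59/2.
Hence the absolute maximum is 59/2 at t = 1.

59/2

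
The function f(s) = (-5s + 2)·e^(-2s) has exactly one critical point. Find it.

9/10

Differentiating with the product rule gives f'(s) = (10s - 9)·e^(-2s). Since e^(-2s) > 0, the only critical point is s = 9/10.
f''(9/10) has the same sign as 10 > 0, so this is a local minimum.
f(9/10) = (-5/2)·e^(-9/5) ≈ -0.4132.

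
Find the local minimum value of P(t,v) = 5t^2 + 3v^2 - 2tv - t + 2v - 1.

∂P/∂t = 10t - 2v - 1 = 0 and ∂P/∂v = -2t + 6v + 2 = 0, so (t, v) = (1/28, -9/28).
The Hessian has P_{tt} = 10, P_{vv} = 6, P_{tv} = -2, giving D = 56 > 0 with P_{tt} > 0, so the point is a local minimum.
P(1/28, -9/28) = -75/56.

-75/56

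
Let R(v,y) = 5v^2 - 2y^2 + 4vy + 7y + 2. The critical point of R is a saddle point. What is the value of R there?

51/8

∂R/∂v = 10v + 4y = 0 and ∂R/∂y = 4v - 4y + 7 = 0, so (v, y) = (-1/2, 5/4).
The Hessian has R_{vv} = 10, R_{yy} = -4, R_{vy} = 4, giving D = -56 < 0, so the point is a saddle point.
R(-1/2, 5/4) = 51/8.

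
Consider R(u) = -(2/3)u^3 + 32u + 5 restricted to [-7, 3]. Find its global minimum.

-241/3

The derivative is -2u^2 + 32, whose only zero in [-7, 3] is u = -4.
Evaluating at the critical points and endpoints: R(-7) = 29/3,  R(-4) = -241/3,  R(3) = 83.
The minimum over the interval is -241/3, attained at u = -4.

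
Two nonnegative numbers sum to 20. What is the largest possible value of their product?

100

With x + y = 20, the product is P(x) = x(20 − x).
P'(x) = 20 − 2x = 0 gives x = 10; P'' = −2 < 0, so this is the maximum.
P = 10·10 = 100.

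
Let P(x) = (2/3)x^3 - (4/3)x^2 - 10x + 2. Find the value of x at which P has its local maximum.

-5/3

P'(x) = 2x^2 - (8/3)x - 10. Setting P'(x) = 0 gives x ∈ {-5/3, 3}.
Second-derivative test with P''(x) = 4x - 8/3: P''(-5/3) = -28/3 < 0 ⇒ local maximum; P''(3) = 28/3 > 0 ⇒ local minimum.
So the local maximum value is P(-5/3) = 962/81.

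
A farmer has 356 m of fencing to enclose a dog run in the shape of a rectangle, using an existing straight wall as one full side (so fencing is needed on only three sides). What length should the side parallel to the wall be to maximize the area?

178

Let the sides perpendicular to the wall have length x and the parallel side y, so 2x + y = 356 and the area is A = xy = x(356 − 2x).
A'(x) = 356 − 4x = 0 gives x = 89, and A''(x) = −4 < 0 confirms a maximum.
Then y = 356 − 2·89 = 178 and A = 15842.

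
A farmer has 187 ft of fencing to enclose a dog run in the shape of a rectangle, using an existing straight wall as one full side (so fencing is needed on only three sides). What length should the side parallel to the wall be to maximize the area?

187/2

Let the sides perpendicular to the wall have length x and the parallel side y, so 2x + y = 187 and the area is A = xy = x(187 − 2x).
A'(x) = 187 − 4x = 0 gives x = 187/4, and A''(x) = −4 < 0 confirms a maximum.
Then y = 187 − 2·187/4 = 187/2 and A = 34969/8.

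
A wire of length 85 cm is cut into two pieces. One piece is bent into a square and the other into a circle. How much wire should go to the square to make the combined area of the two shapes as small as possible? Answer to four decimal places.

Let x be the length used for the square. Square side x/4; circle radius (85−x)/(2π).
A(x) = (x/4)² + π·((85−x)/(2π))² = x²/16 + (85−x)²/(4π) for 0 ≤ x ≤ 85. A'(x) = x/8 − (85−x)/(2π) = 0 gives x = 4·85/(π+4) ≈ 47.6084.
A'' = 1/8 + 1/(2π) > 0, so this gives the minimum combined area; x ≈ 47.6084 cm to the square.

47.6084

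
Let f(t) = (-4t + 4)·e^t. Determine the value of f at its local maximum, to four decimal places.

f'(t) = (-4)·e^t + (-4t + 4)·1·e^t = (-4t)·e^t. Since e^t > 0, the only critical point is t = 0.
f''(0) has the same sign as -4 < 0, so this is a local maximum.
f(0) = (4)·e^(0) ≈ 4.0000.

4.0000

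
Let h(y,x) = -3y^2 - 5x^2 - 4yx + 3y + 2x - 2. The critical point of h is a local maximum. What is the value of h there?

∂h/∂y = -6y - 4x + 3 = 0 and ∂h/∂x = -4y - 10x + 2 = 0, so (y, x) = (1/2, 0).
The Hessian has h_{yy} = -6, h_{xx} = -10, h_{yx} = -4, giving D = 44 > 0 with h_{yy} < 0, so the point is a local maximum.
h(1/2, 0) = -5/4.

-5/4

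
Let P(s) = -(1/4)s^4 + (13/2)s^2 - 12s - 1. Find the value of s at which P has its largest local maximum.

P'(s) = -s^3 + 13s - 12. Setting P'(s) = 0 gives s ∈ {-4, 1, 3}.
P''(s) = -3s^2 + 13. P''(-4) = -35 < 0 ⇒ local maximum; P''(1) = 10 > 0 ⇒ local minimum; P''(3) = -14 < 0 ⇒ local maximum.
The largest local maximum is P(-4) = 87.

-4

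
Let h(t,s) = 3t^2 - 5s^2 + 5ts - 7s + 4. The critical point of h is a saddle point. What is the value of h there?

∂h/∂t = 6t + 5s = 0 and ∂h/∂s = 5t - 10s - 7 = 0, so (t, s) = (7/17, -42/85).
The Hessian has h_{tt} = 6, h_{ss} = -10, h_{ts} = 5, giving D = -85 < 0, so the point is a saddle point.
h(7/17, -42/85) = 487/85.

487/85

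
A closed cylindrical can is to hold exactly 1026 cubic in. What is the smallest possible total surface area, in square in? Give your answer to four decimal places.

With radius r and height h, πr²h = 1026 so h = 1026/(πr²), and S(r) = 2πr² + 2πrh = 2πr² + 2·1026/r.
S'(r) = 4πr − 2·1026/r² = 0 ⇒ r³ = 1026/(2π), so r ≈ 5.4658 and h = 2r ≈ 10.9317.
S''(r) = 4π + 4·1026/r³ > 0, so this is the minimum; S ≈ 563.1353.

563.1353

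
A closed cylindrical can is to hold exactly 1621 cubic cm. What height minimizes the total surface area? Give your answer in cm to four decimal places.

12.7320

With radius r and height h, πr²h = 1621 so h = 1621/(πr²), and S(r) = 2πr² + 2πrh = 2πr² + 2·1621/r.
S'(r) = 4πr − 2·1621/r² = 0 ⇒ r³ = 1621/(2π), so r ≈ 6.3660 and h = 2r ≈ 12.7320.
S''(r) = 4π + 4·1621/r³ > 0, so this is the minimum; S ≈ 763.9001.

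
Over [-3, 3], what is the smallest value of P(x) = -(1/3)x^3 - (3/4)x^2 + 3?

P'(x) = -x^2 - (3/2)x, which vanishes at x = -3/2 and x = 0.
Compare values at every candidate in [-3, 3]: P(-3) = 21/4, P(-3/2) = 39/16, P(0) = 3, P(3) = -51/4.
So the minimum is P(3) = -51/4.

-51/4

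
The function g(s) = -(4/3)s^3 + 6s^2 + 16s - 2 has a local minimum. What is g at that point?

-32/3

g'(s) = -4s^2 + 12s + 16. Setting g'(s) = 0 gives s ∈ {-1, 4}.
Since g''(s) = -8s + 12, we get g''(-1) = 20 > 0 ⇒ local minimum; g''(4) = -20 < 0 ⇒ local maximum.
The local minimum is g(-1) = -32/3.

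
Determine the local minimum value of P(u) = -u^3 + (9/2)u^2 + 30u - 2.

-36

Critical points: P'(u) = -3u^2 + 9u + 30 vanishes at u = -2, 5.
Second-derivative test with P''(u) = -6u + 9: P''(-2) = 21 > 0 ⇒ local minimum; P''(5) = -21 < 0 ⇒ local maximum.
So the local minimum value is P(-2) = -36.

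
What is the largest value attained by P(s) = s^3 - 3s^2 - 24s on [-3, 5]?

28

Differentiating, P'(s) = 3s^2 - 6s - 24; which vanishes at s = -2 and s = 4.
Evaluating at the critical points and endpoints: P(-3) = 18; P(-2) = 28; P(4) = -80; P(5) = -70.
Hence the absolute maximum is 28 at s = -2.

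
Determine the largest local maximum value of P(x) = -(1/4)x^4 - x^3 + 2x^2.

Critical points: P'(x) = -x^3 - 3x^2 + 4x vanishes at x = -4, 0, 1.
Since P''(x) = -3x^2 - 6x + 4, we get P''(-4) = -20 < 0 ⇒ local maximum; P''(0) = 4 > 0 ⇒ local minimum; P''(1) = -5 < 0 ⇒ local maximum.
So the largest local maximum value is P(-4) = 32.

32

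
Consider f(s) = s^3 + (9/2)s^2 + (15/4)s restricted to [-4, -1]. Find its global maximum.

25/8

f'(s) = 3s^2 + 9s + 15/4, whose only zero in [-4, -1] is s = -5/2.
Evaluating at the critical points and endpoints: f(-4) = -7, f(-5/2) = 25/8, f(-1) = -1/4.
The maximum over the interval is 25/8, attained at s = -5/2.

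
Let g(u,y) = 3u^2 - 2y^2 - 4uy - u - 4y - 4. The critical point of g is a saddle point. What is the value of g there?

-49/20

∂g/∂u = 6u - 4y - 1 = 0 and ∂g/∂y = -4u - 4y - 4 = 0, so (u, y) = (-3/10, -7/10).
The Hessian has g_{uu} = 6, g_{yy} = -4, g_{uy} = -4, giving D = -40 < 0, so the point is a saddle point.
g(-3/10, -7/10) = -49/20.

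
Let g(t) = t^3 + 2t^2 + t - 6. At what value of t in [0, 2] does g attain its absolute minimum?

0

g'(t) = 3t^2 + 4t + 1, which has no zeros in [0, 2].
Compare values at every candidate in [0, 2]: g(0) = -6,  g(2) = 12.
The minimum over the interval is -6, attained at t = 0.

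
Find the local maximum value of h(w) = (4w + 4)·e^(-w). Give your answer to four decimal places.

4.0000

By the product rule, h'(w) = (-4w)·e^(-w). Since e^(-w) > 0, the only critical point is w = 0.
h''(0) has the same sign as -4 < 0, so this is a local maximum.
h(0) = (4)·e^(0) ≈ 4.0000.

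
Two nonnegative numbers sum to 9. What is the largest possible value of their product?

81/4

With x + y = 9, the product is P(x) = x(9 − x).
P'(x) = 9 − 2x = 0 gives x = 9/2; P'' = −2 < 0, so this is the maximum.
P = 9/2·9/2 = 81/4.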